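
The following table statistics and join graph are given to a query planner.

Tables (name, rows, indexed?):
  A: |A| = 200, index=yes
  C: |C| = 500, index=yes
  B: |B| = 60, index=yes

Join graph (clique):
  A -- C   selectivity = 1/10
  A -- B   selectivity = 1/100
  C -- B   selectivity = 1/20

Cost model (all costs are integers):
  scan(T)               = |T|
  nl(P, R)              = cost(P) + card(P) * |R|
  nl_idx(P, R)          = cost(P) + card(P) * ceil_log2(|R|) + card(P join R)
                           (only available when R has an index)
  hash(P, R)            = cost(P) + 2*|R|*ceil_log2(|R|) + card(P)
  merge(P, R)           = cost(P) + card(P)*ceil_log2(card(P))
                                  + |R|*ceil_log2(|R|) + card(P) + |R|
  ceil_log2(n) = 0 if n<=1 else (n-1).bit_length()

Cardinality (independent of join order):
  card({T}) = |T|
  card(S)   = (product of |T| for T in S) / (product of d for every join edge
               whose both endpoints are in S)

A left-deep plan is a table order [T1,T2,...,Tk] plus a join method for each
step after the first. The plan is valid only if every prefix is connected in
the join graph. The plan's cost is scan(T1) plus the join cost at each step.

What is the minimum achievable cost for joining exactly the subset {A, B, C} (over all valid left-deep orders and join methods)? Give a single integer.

2040

Selinger DP over subsets of {A,B,C}:
  {A}: scan cost=200, card=200
  {C}: scan cost=500, card=500
  {B}: scan cost=60, card=60
  {AC}: card=10000; try (A,hash)→4200, (C,merge)→7000, (A,merge)→7300, (C,hash)→9400, (C,nl_idx)→12000, (A,nl_idx)→14500 …(+2); best=4200 via (A,hash)
  {AB}: card=120; try (A,nl_idx)→660, (B,hash)→1120, (B,nl_idx)→1520, (A,merge)→2280, (B,merge)→2420, (A,hash)→3320 …(+2); best=660 via (A,nl_idx)
  {BC}: card=1500; try (B,hash)→1720, (C,nl_idx)→2100, (B,nl_idx)→5000, (C,merge)→5480, (B,merge)→5920, (C,hash)→9120 …(+2); best=1720 via (B,hash)
  {ABC}: card=300; try (C,nl_idx)→2040, (A,hash)→6420, (C,merge)→6620, (C,hash)→9780, (A,nl_idx)→14020, (B,hash)→14920 …(+6); best=2040 via (C,nl_idx)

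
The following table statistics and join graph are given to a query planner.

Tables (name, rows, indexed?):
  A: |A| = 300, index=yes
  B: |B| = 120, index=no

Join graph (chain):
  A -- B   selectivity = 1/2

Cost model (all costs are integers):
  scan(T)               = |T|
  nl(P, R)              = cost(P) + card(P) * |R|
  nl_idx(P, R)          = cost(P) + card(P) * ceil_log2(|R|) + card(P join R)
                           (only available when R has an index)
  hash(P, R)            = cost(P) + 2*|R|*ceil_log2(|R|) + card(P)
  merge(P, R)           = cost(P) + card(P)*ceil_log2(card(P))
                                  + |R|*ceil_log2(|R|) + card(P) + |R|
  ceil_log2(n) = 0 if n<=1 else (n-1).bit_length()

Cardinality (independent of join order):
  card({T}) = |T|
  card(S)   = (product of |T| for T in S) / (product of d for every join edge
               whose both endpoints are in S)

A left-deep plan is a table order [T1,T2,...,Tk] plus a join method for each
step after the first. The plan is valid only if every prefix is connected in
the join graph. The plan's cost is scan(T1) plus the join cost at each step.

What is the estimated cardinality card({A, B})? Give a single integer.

Tables in S: A(300), B(120)
Edges inside S: A-B(d=2)
numerator = 300 * 120 = 36000
denominator = 2 = 2
card(S) = 36000 / 2 = 18000

18000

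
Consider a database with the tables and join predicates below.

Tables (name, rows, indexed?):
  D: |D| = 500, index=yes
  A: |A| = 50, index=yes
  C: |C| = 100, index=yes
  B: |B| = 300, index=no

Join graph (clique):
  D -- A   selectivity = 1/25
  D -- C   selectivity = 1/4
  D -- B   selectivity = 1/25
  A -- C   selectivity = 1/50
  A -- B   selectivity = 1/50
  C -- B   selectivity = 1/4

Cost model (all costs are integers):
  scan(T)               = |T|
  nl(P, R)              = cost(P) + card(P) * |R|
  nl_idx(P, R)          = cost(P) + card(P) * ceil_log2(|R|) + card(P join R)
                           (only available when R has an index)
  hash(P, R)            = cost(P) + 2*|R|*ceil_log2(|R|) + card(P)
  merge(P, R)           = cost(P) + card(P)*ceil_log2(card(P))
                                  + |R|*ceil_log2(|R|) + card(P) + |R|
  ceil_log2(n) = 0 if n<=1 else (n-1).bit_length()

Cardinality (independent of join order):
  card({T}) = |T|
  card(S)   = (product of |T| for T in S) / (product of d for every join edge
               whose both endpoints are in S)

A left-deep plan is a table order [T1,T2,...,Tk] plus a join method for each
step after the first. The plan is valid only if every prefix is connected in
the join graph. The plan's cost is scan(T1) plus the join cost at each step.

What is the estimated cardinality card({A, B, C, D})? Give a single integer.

30

Tables in S: A(50), B(300), C(100), D(500)
Edges inside S: D-A(d=25), D-C(d=4), D-B(d=25), A-C(d=50), A-B(d=50), C-B(d=4)
numerator = 50 * 300 * 100 * 500 = 750000000
denominator = 25 * 4 * 25 * 50 * 50 * 4 = 25000000
card(S) = 750000000 / 25000000 = 30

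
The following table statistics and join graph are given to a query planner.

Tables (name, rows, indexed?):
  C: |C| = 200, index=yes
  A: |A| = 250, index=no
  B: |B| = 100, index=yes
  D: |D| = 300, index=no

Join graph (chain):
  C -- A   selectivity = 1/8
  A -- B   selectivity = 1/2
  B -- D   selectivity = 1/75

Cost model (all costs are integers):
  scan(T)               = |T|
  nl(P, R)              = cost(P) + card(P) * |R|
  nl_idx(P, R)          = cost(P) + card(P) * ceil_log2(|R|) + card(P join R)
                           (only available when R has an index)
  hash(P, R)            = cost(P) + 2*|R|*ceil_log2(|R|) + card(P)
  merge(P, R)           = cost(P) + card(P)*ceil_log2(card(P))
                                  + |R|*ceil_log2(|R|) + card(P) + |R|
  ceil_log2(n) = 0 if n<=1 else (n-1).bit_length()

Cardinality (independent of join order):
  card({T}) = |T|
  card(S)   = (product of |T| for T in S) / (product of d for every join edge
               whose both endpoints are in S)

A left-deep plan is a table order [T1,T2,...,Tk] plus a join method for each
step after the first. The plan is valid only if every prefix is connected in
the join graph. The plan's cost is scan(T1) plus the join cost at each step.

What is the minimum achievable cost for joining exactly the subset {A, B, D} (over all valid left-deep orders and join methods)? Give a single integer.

Selinger DP over subsets of {A,B,D}:
  {A}: scan cost=250, card=250
  {B}: scan cost=100, card=100
  {D}: scan cost=300, card=300
  {AB}: card=12500; try (B,hash)→1900, (A,merge)→3150, (B,merge)→3300, (A,hash)→4200, (B,nl_idx)→14500, (A,nl)→25100 …(+1); best=1900 via (B,hash)
  {BD}: card=400; try (B,hash)→2000, (B,nl_idx)→2800, (D,merge)→3900, (B,merge)→4100, (D,hash)→5600, (D,nl)→30100 …(+1); best=2000 via (B,hash)
  {ABD}: card=50000; try (A,hash)→6400, (A,merge)→8250, (D,hash)→19800, (A,nl)→102000, (D,merge)→192400, (D,nl)→3751900; best=6400 via (A,hash)

6400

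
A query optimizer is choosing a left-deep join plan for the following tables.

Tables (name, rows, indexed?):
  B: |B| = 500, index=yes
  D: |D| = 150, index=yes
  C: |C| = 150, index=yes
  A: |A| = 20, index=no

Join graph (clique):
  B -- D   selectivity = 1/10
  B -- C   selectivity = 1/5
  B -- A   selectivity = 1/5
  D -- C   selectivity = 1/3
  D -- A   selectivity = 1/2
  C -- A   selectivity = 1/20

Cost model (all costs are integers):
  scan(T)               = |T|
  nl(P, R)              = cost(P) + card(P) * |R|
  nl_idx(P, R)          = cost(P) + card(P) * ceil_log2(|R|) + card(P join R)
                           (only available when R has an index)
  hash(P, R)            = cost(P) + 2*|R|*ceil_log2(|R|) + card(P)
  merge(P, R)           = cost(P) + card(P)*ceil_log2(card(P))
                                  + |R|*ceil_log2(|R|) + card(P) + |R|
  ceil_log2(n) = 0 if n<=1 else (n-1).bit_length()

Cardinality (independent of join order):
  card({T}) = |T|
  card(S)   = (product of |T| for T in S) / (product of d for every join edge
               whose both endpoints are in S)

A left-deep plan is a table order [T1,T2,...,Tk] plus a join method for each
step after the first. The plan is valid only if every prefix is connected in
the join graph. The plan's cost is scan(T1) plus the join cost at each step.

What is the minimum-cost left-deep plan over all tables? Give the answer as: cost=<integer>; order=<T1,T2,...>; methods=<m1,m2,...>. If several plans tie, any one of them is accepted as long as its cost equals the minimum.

cost=10080; order=A,C,B,D; methods=nl_idx,nl_idx,hash

Selinger DP (subsets sized 1..n):
  {B}: scan cost=500, card=500
  {D}: scan cost=150, card=150
  {C}: scan cost=150, card=150
  {A}: scan cost=20, card=20
  {BD}: card=7500; try (D,hash)→3400, (B,merge)→6500, (D,merge)→6850, (B,nl_idx)→9000, (B,hash)→9300, (D,nl_idx)→12000 …(+2); best=3400 via (D,hash)
  {BC}: card=15000; try (C,hash)→3400, (B,merge)→6500, (C,merge)→6850, (B,hash)→9300, (B,nl_idx)→16500, (C,nl_idx)→19500 …(+2); best=3400 via (C,hash)
  {AB}: card=2000; try (A,hash)→1200, (B,nl_idx)→2200, (B,merge)→5140, (A,merge)→5620, (B,hash)→9040, (B,nl)→10020 …(+1); best=1200 via (A,hash)
  {CD}: card=7500; try (D,hash)→2700, (C,hash)→2700, (D,merge)→2850, (C,merge)→2850, (D,nl_idx)→8850, (C,nl_idx)→8850 …(+2); best=2700 via (D,hash)
  {AD}: card=1500; try (A,hash)→500, (D,merge)→1490, (A,merge)→1620, (D,nl_idx)→1680, (D,hash)→2440, (D,nl)→3020 …(+1); best=500 via (A,hash)
  {AC}: card=150; try (C,nl_idx)→330, (A,hash)→500, (C,merge)→1490, (A,merge)→1620, (C,hash)→2440, (C,nl)→3020 …(+1); best=330 via (C,nl_idx)
  {BCD}: card=75000; try (C,hash)→13300, (B,hash)→19200, (D,hash)→20800, (C,merge)→109750, (B,merge)→112700, (C,nl_idx)→138400 …(+6); best=13300 via (C,hash)
  {ABD}: card=15000; try (D,hash)→5600, (B,hash)→11000, (A,hash)→11100, (B,merge)→23500, (D,merge)→26550, (B,nl_idx)→29000 …(+5); best=5600 via (D,hash)
  {ABC}: card=3000; try (B,nl_idx)→4680, (C,hash)→5600, (B,merge)→6680, (B,hash)→9480, (A,hash)→18600, (C,nl_idx)→20200 …(+5); best=4680 via (B,nl_idx)
  {ACD}: card=3750; try (D,hash)→2880, (D,merge)→3030, (C,hash)→4400, (D,nl_idx)→5280, (A,hash)→10400, (C,nl_idx)→16250 …(+5); best=2880 via (D,hash)
  {ABCD}: card=7500; try (D,hash)→10080, (B,hash)→15630, (C,hash)→23000, (D,nl_idx)→36180, (B,nl_idx)→44130, (D,merge)→45030 …(+9); best=10080 via (D,hash)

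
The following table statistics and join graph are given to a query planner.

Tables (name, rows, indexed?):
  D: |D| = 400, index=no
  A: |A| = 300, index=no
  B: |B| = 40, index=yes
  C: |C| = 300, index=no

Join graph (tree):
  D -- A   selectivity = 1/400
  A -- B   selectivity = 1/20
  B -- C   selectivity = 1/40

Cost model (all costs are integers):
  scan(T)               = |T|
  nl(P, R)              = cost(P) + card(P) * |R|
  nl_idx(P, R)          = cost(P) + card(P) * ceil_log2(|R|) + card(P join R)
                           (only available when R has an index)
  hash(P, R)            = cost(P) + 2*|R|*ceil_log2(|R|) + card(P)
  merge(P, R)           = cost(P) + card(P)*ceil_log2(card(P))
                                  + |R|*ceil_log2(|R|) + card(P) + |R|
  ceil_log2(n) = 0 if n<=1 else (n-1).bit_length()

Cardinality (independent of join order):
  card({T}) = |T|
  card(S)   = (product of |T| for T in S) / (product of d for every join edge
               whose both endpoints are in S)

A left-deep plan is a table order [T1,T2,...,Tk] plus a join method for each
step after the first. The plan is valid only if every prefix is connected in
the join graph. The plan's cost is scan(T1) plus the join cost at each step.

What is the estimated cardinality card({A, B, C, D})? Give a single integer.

4500

Tables in S: A(300), B(40), C(300), D(400)
Edges inside S: D-A(d=400), A-B(d=20), B-C(d=40)
numerator = 300 * 40 * 300 * 400 = 1440000000
denominator = 400 * 20 * 40 = 320000
card(S) = 1440000000 / 320000 = 4500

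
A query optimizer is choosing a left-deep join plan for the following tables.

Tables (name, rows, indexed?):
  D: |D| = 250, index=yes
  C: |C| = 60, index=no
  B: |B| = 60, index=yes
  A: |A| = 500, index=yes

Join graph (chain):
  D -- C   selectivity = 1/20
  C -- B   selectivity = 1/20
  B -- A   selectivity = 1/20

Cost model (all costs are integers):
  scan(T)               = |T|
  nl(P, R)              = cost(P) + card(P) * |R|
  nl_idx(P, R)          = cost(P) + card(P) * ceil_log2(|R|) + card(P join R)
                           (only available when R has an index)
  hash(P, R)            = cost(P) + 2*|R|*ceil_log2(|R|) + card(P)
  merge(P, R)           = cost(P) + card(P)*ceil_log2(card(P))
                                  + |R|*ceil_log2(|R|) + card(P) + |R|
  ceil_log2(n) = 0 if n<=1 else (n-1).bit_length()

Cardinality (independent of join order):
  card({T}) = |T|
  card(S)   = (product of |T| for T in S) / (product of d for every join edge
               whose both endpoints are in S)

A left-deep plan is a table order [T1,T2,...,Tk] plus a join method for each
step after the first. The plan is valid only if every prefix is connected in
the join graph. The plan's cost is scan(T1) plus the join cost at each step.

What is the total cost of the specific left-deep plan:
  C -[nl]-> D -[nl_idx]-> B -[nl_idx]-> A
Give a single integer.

step 1: scan C: cost=60, card=60
step 2: join D via nl
    card(P join D) = 60*250/(20) = 750
    cost = 60 + 60*250 = 15060
step 3: join B via nl_idx
    card(P join B) = 750*60/(20) = 2250
    cost = 15060 + 750*6 + 2250 = 21810
step 4: join A via nl_idx
    card(P join A) = 2250*500/(20) = 56250
    cost = 21810 + 2250*9 + 56250 = 98310

98310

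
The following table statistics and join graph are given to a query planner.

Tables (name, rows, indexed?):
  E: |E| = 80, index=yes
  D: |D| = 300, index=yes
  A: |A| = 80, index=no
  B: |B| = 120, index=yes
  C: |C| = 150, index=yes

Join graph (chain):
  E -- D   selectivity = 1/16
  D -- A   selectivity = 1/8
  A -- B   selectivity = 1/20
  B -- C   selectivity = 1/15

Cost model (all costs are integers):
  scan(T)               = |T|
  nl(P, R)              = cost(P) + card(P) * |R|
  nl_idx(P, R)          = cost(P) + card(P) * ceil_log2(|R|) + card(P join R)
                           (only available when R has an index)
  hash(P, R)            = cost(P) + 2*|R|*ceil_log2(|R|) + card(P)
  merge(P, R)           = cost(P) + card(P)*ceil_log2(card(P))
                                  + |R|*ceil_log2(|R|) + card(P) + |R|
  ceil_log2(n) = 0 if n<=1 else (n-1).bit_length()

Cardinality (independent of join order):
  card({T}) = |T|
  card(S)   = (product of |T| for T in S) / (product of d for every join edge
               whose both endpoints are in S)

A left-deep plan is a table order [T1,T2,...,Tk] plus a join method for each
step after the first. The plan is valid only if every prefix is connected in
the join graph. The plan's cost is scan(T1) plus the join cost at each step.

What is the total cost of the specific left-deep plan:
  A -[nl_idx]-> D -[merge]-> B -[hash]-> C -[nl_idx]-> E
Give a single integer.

step 1: scan A: cost=80, card=80
step 2: join D via nl_idx
    card(P join D) = 80*300/(8) = 3000
    cost = 80 + 80*9 + 3000 = 3800
step 3: join B via merge
    card(P join B) = 3000*120/(20) = 18000
    cost = 3800 + 3000*12 + 120*7 + 3000 + 120 = 43760
step 4: join C via hash
    card(P join C) = 18000*150/(15) = 180000
    cost = 43760 + 2*150*8 + 18000 = 64160
step 5: join E via nl_idx
    card(P join E) = 180000*80/(16) = 900000
    cost = 64160 + 180000*7 + 900000 = 2224160

2224160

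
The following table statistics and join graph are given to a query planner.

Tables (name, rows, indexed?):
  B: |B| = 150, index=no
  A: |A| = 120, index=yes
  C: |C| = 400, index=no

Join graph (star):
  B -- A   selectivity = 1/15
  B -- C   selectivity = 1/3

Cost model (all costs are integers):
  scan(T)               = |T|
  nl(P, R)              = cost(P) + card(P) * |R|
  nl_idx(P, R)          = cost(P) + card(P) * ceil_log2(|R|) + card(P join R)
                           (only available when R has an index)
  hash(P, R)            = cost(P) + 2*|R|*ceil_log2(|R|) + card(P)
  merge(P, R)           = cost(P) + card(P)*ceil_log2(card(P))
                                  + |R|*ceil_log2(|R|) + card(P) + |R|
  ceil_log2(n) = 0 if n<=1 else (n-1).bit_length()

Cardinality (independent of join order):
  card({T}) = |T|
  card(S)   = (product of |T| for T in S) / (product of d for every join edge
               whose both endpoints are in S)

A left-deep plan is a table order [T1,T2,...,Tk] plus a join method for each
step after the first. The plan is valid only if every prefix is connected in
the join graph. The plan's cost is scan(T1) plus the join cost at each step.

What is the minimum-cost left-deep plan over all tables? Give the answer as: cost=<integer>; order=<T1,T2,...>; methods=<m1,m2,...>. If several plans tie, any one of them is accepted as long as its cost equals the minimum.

Selinger DP (subsets sized 1..n):
  {B}: scan cost=150, card=150
  {A}: scan cost=120, card=120
  {C}: scan cost=400, card=400
  {AB}: card=1200; try (A,hash)→1980, (A,nl_idx)→2400, (B,merge)→2430, (A,merge)→2460, (B,hash)→2640, (B,nl)→18120 …(+1); best=1980 via (A,hash)
  {BC}: card=20000; try (B,hash)→3200, (C,merge)→5500, (B,merge)→5750, (C,hash)→7500, (C,nl)→60150, (B,nl)→60400; best=3200 via (B,hash)
  {ABC}: card=160000; try (C,hash)→10380, (C,merge)→20380, (A,hash)→24880, (A,nl_idx)→303200, (A,merge)→324160, (C,nl)→481980 …(+1); best=10380 via (C,hash)

cost=10380; order=B,A,C; methods=hash,hash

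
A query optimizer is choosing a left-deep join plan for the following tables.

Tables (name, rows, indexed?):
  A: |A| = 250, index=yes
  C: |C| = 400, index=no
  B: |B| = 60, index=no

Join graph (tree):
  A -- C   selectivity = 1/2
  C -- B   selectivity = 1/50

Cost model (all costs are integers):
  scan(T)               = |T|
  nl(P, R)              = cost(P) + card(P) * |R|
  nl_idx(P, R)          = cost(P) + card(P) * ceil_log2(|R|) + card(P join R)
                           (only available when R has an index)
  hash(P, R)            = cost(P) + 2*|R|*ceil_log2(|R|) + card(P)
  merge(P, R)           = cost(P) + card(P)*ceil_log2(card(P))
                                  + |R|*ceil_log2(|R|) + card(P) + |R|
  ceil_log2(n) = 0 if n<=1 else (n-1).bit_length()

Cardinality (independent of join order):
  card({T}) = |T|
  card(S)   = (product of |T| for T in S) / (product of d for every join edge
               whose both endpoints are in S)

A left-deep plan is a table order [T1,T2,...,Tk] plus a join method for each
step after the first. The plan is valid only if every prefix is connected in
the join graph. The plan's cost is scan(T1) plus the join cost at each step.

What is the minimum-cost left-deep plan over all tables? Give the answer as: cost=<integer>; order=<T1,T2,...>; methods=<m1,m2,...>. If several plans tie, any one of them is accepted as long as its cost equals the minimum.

cost=6000; order=C,B,A; methods=hash,hash

Selinger DP (subsets sized 1..n):
  {A}: scan cost=250, card=250
  {C}: scan cost=400, card=400
  {B}: scan cost=60, card=60
  {AC}: card=50000; try (A,hash)→4800, (C,merge)→6500, (A,merge)→6650, (C,hash)→7700, (A,nl_idx)→53600, (C,nl)→100250 …(+1); best=4800 via (A,hash)
  {BC}: card=480; try (B,hash)→1520, (C,merge)→4480, (B,merge)→4820, (C,hash)→7320, (C,nl)→24060, (B,nl)→24400; best=1520 via (B,hash)
  {ABC}: card=60000; try (A,hash)→6000, (A,merge)→8570, (B,hash)→55520, (A,nl_idx)→65360, (A,nl)→121520, (B,merge)→855220 …(+1); best=6000 via (A,hash)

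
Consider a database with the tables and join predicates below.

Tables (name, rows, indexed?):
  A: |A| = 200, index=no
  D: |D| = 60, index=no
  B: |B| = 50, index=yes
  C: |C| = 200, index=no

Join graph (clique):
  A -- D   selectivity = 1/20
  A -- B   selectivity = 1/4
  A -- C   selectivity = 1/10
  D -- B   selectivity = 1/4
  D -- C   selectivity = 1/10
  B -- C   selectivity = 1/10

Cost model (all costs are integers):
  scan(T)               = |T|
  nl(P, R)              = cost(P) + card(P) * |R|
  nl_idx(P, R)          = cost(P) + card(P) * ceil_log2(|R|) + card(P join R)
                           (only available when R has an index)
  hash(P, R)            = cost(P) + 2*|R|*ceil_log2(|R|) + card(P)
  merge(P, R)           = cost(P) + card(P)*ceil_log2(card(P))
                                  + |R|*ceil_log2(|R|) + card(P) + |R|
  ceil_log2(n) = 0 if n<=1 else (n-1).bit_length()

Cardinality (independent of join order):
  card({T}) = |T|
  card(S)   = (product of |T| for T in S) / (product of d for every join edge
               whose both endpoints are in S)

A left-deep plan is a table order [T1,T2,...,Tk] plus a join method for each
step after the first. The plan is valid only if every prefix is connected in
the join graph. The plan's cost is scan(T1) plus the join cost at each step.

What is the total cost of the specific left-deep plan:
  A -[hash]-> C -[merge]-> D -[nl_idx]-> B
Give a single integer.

step 1: scan A: cost=200, card=200
step 2: join C via hash
    card(P join C) = 200*200/(10) = 4000
    cost = 200 + 2*200*8 + 200 = 3600
step 3: join D via merge
    card(P join D) = 4000*60/(20*10) = 1200
    cost = 3600 + 4000*12 + 60*6 + 4000 + 60 = 56020
step 4: join B via nl_idx
    card(P join B) = 1200*50/(4*4*10) = 375
    cost = 56020 + 1200*6 + 375 = 63595

63595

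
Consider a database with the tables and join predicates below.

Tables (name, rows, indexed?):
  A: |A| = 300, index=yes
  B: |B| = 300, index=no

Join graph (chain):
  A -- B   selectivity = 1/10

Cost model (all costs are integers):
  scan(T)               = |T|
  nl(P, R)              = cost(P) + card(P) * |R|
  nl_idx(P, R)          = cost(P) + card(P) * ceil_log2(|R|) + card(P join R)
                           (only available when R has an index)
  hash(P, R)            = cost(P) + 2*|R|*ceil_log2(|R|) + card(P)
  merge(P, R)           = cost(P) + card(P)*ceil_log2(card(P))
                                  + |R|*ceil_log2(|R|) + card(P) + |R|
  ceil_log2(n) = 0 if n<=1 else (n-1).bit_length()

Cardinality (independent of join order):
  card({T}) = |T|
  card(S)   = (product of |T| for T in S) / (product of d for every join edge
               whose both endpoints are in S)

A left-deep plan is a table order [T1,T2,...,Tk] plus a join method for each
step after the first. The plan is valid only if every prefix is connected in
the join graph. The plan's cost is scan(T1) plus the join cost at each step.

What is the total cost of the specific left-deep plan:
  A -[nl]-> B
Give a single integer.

90300

step 1: scan A: cost=300, card=300
step 2: join B via nl
    card(P join B) = 300*300/(10) = 9000
    cost = 300 + 300*300 = 90300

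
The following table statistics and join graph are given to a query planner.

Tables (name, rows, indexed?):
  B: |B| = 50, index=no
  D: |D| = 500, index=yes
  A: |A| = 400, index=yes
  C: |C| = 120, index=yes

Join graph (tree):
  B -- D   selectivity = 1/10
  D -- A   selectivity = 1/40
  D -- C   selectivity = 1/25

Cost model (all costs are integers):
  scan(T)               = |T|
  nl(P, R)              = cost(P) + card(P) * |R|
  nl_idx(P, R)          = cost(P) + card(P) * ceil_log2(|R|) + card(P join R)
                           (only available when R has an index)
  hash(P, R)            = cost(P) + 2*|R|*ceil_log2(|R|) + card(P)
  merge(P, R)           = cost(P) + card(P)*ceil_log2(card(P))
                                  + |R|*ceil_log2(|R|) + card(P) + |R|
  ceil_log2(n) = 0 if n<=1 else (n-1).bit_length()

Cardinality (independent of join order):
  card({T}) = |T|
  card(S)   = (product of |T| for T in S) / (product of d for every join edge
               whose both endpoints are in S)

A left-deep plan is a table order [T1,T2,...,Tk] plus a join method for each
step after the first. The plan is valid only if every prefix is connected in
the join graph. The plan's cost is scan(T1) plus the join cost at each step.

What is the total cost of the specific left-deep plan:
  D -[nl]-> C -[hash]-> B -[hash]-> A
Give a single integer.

step 1: scan D: cost=500, card=500
step 2: join C via nl
    card(P join C) = 500*120/(25) = 2400
    cost = 500 + 500*120 = 60500
step 3: join B via hash
    card(P join B) = 2400*50/(10) = 12000
    cost = 60500 + 2*50*6 + 2400 = 63500
step 4: join A via hash
    card(P join A) = 12000*400/(40) = 120000
    cost = 63500 + 2*400*9 + 12000 = 82700

82700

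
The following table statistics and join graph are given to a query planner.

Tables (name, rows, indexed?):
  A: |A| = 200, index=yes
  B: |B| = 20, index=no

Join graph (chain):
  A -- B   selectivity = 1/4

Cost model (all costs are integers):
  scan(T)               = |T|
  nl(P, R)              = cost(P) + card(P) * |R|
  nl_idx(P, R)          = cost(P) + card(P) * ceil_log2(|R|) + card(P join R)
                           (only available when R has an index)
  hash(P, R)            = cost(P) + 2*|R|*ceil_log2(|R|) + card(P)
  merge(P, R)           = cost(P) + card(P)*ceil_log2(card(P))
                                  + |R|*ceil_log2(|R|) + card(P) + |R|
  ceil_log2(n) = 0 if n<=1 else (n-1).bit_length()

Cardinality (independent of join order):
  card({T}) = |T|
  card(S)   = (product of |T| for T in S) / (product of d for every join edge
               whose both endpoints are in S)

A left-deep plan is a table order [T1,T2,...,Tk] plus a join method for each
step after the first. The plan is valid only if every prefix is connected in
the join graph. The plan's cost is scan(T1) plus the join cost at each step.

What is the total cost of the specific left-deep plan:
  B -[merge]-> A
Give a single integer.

1940

step 1: scan B: cost=20, card=20
step 2: join A via merge
    card(P join A) = 20*200/(4) = 1000
    cost = 20 + 20*5 + 200*8 + 20 + 200 = 1940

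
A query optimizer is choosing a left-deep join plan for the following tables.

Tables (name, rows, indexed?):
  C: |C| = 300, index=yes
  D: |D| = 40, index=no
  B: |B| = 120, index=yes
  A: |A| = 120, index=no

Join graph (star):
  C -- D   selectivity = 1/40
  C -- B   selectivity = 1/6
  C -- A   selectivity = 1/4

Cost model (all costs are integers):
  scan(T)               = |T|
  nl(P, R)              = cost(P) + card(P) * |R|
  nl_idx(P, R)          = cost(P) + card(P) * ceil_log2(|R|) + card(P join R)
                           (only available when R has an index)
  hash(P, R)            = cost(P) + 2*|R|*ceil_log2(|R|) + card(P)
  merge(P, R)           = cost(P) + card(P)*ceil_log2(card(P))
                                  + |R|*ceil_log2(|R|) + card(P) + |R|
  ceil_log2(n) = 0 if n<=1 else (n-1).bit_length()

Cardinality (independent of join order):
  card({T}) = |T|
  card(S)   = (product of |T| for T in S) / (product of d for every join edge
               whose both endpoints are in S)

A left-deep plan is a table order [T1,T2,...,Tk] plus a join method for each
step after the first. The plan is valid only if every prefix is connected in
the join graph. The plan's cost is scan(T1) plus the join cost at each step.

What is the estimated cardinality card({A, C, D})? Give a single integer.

9000

Tables in S: A(120), C(300), D(40)
Edges inside S: C-D(d=40), C-A(d=4)
numerator = 120 * 300 * 40 = 1440000
denominator = 40 * 4 = 160
card(S) = 1440000 / 160 = 9000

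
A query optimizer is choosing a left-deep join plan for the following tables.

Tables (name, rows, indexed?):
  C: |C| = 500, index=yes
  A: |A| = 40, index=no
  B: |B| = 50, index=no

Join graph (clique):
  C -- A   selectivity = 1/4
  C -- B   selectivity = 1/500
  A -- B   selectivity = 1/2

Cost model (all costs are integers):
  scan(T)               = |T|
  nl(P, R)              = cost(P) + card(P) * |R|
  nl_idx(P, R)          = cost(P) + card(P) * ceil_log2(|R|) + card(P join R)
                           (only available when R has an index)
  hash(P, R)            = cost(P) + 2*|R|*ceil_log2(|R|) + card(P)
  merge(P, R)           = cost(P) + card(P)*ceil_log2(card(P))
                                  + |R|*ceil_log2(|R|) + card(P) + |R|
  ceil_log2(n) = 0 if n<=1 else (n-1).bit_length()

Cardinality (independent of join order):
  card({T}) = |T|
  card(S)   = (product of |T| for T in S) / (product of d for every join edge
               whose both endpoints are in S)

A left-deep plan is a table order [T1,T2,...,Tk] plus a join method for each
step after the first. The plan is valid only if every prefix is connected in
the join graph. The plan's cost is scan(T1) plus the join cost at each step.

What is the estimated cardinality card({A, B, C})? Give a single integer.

250

Tables in S: A(40), B(50), C(500)
Edges inside S: C-A(d=4), C-B(d=500), A-B(d=2)
numerator = 40 * 50 * 500 = 1000000
denominator = 4 * 500 * 2 = 4000
card(S) = 1000000 / 4000 = 250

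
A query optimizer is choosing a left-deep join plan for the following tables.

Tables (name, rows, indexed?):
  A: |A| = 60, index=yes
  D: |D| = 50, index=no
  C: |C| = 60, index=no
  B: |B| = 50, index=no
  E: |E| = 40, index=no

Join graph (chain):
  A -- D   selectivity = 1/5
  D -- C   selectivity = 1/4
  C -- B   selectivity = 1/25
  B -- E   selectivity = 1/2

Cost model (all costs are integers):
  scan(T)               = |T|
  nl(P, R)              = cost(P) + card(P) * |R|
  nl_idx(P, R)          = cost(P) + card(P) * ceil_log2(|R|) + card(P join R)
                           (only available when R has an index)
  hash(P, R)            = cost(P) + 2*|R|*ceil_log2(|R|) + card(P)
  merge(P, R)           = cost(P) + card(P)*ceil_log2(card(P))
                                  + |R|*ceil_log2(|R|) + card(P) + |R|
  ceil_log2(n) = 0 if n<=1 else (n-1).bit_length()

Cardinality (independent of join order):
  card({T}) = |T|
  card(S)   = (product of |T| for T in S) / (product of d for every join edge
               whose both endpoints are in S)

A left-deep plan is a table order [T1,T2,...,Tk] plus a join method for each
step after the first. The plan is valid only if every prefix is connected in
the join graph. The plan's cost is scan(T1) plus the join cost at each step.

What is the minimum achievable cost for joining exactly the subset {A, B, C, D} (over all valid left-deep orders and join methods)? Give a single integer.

Selinger DP over subsets of {A,B,C,D}:
  {A}: scan cost=60, card=60
  {D}: scan cost=50, card=50
  {C}: scan cost=60, card=60
  {B}: scan cost=50, card=50
  {AD}: card=600; try (D,hash)→720, (A,hash)→820, (A,merge)→820, (D,merge)→830, (A,nl_idx)→950, (A,nl)→3050 …(+1); best=720 via (D,hash)
  {CD}: card=750; try (D,hash)→720, (C,hash)→820, (C,merge)→820, (D,merge)→830, (C,nl)→3050, (D,nl)→3060; best=720 via (D,hash)
  {BC}: card=120; try (B,hash)→720, (C,hash)→820, (C,merge)→820, (B,merge)→830, (C,nl)→3050, (B,nl)→3060; best=720 via (B,hash)
  {ACD}: card=9000; try (C,hash)→2040, (A,hash)→2190, (C,merge)→7740, (A,merge)→9390, (A,nl_idx)→14220, (C,nl)→36720 …(+1); best=2040 via (C,hash)
  {BCD}: card=1500; try (D,hash)→1440, (D,merge)→2030, (B,hash)→2070, (D,nl)→6720, (B,merge)→9320, (B,nl)→38220; best=1440 via (D,hash)
  {ABCD}: card=18000; try (A,hash)→3660, (B,hash)→11640, (A,merge)→19860, (A,nl_idx)→28440, (A,nl)→91440, (B,merge)→137390 …(+1); best=3660 via (A,hash)

3660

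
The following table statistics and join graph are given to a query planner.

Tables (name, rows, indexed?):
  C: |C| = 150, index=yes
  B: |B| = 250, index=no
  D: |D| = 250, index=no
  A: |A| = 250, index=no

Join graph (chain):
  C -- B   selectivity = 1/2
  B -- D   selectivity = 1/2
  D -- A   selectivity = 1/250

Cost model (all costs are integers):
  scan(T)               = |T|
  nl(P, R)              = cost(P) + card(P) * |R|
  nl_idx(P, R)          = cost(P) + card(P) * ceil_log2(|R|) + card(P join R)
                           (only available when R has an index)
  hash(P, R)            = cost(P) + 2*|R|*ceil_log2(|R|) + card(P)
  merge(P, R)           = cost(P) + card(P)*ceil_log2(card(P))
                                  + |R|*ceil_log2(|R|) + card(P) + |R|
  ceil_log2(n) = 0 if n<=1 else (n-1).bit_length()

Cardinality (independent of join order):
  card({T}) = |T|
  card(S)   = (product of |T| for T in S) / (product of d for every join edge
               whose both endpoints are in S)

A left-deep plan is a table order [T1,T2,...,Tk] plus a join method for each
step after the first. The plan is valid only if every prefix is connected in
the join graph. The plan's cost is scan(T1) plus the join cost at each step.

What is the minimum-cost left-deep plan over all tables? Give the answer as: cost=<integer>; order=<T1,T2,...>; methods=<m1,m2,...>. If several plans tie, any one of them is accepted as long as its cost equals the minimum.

cost=42400; order=A,D,B,C; methods=hash,hash,hash

Selinger DP (subsets sized 1..n):
  {C}: scan cost=150, card=150
  {B}: scan cost=250, card=250
  {D}: scan cost=250, card=250
  {A}: scan cost=250, card=250
  {BC}: card=18750; try (C,hash)→2900, (B,merge)→3750, (C,merge)→3850, (B,hash)→4300, (C,nl_idx)→21000, (B,nl)→37650 …(+1); best=2900 via (C,hash)
  {BD}: card=31250; try (D,hash)→4500, (B,hash)→4500, (D,merge)→4750, (B,merge)→4750, (D,nl)→62750, (B,nl)→62750; best=4500 via (D,hash)
  {AD}: card=250; try (D,hash)→4500, (A,hash)→4500, (D,merge)→4750, (A,merge)→4750, (D,nl)→62750, (A,nl)→62750; best=4500 via (D,hash)
  {BCD}: card=2343750; try (D,hash)→25650, (C,hash)→38150, (D,merge)→305150, (C,merge)→505850, (C,nl_idx)→2598250, (D,nl)→4690400 …(+1); best=25650 via (D,hash)
  {ABD}: card=31250; try (B,hash)→8750, (B,merge)→9000, (A,hash)→39750, (B,nl)→67000, (A,merge)→506750, (A,nl)→7817000; best=8750 via (B,hash)
  {ABCD}: card=2343750; try (C,hash)→42400, (C,merge)→510100, (A,hash)→2373400, (C,nl_idx)→2602500, (C,nl)→4696250, (A,merge)→53934150 …(+1); best=42400 via (C,hash)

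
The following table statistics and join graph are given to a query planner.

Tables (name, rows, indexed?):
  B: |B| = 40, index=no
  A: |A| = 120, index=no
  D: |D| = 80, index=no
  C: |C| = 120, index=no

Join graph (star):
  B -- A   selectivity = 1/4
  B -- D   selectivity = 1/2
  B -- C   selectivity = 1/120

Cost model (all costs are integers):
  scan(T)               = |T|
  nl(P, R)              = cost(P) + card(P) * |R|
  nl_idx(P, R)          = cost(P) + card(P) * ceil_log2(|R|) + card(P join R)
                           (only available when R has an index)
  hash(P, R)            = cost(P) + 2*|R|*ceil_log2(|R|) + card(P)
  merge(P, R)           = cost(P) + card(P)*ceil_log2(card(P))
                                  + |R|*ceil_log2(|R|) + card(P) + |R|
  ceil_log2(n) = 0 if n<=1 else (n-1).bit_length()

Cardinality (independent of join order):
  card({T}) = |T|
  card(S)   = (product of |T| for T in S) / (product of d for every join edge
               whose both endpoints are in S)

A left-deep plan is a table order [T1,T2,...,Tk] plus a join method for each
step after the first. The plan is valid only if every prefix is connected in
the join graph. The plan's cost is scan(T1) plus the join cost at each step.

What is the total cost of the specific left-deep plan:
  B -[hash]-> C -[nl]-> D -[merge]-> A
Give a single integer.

step 1: scan B: cost=40, card=40
step 2: join C via hash
    card(P join C) = 40*120/(120) = 40
    cost = 40 + 2*120*7 + 40 = 1760
step 3: join D via nl
    card(P join D) = 40*80/(2) = 1600
    cost = 1760 + 40*80 = 4960
step 4: join A via merge
    card(P join A) = 1600*120/(4) = 48000
    cost = 4960 + 1600*11 + 120*7 + 1600 + 120 = 25120

25120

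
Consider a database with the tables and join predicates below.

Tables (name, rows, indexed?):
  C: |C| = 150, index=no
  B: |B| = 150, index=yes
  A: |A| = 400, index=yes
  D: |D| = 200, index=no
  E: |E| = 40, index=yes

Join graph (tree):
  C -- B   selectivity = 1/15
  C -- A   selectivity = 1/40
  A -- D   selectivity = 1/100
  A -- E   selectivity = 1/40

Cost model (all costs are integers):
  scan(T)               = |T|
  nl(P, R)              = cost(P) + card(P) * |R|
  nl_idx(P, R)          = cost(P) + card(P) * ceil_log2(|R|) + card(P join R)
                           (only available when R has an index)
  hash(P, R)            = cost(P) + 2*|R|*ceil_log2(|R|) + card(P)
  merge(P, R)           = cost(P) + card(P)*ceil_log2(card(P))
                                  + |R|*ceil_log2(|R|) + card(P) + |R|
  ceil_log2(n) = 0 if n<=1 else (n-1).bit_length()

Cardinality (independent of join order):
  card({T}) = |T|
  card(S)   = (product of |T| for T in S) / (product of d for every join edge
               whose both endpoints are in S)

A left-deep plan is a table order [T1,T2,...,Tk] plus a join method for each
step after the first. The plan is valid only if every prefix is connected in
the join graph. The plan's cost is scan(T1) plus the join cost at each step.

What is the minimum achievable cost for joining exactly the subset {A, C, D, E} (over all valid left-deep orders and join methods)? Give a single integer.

7280

Selinger DP over subsets of {A,C,D,E}:
  {C}: scan cost=150, card=150
  {A}: scan cost=400, card=400
  {D}: scan cost=200, card=200
  {E}: scan cost=40, card=40
  {AC}: card=1500; try (A,nl_idx)→3000, (C,hash)→3200, (A,merge)→5500, (C,merge)→5750, (A,hash)→7500, (A,nl)→60150 …(+1); best=3000 via (A,nl_idx)
  {AD}: card=800; try (A,nl_idx)→2800, (D,hash)→4000, (A,merge)→6000, (D,merge)→6200, (A,hash)→7600, (A,nl)→80200 …(+1); best=2800 via (A,nl_idx)
  {AE}: card=400; try (A,nl_idx)→800, (E,hash)→1280, (E,nl_idx)→3200, (A,merge)→4320, (E,merge)→4680, (A,hash)→7280 …(+2); best=800 via (A,nl_idx)
  {ACD}: card=3000; try (C,hash)→6000, (D,hash)→7700, (C,merge)→12950, (D,merge)→22800, (C,nl)→122800, (D,nl)→303000; best=6000 via (C,hash)
  {ACE}: card=1500; try (C,hash)→3600, (E,hash)→4980, (C,merge)→6150, (E,nl_idx)→13500, (E,merge)→21280, (C,nl)→60800 …(+1); best=3600 via (C,hash)
  {ADE}: card=800; try (E,hash)→4080, (D,hash)→4400, (D,merge)→6600, (E,nl_idx)→8400, (E,merge)→11880, (E,nl)→34800 …(+1); best=4080 via (E,hash)
  {ACDE}: card=3000; try (C,hash)→7280, (D,hash)→8300, (E,hash)→9480, (C,merge)→14230, (D,merge)→23400, (E,nl_idx)→27000 …(+4); best=7280 via (C,hash)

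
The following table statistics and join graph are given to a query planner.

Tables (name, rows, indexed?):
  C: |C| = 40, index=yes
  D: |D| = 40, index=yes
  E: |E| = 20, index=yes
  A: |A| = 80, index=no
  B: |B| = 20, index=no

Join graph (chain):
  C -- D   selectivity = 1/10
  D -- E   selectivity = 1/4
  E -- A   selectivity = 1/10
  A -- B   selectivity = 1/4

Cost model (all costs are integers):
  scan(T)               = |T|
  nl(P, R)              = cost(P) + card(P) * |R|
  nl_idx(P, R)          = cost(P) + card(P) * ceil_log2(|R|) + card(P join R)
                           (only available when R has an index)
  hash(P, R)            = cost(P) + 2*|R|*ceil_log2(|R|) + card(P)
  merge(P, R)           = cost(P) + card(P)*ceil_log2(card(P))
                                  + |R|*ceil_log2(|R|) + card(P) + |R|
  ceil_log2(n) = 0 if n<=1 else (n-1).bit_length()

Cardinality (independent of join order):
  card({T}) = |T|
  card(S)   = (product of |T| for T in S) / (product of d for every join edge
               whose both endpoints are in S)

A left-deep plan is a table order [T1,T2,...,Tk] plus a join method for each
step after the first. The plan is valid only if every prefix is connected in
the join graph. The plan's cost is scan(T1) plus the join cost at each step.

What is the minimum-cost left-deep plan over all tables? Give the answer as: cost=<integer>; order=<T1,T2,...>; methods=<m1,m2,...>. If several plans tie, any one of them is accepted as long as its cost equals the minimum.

Selinger DP (subsets sized 1..n):
  {C}: scan cost=40, card=40
  {D}: scan cost=40, card=40
  {E}: scan cost=20, card=20
  {A}: scan cost=80, card=80
  {B}: scan cost=20, card=20
  {CD}: card=160; try (D,nl_idx)→440, (C,nl_idx)→440, (D,hash)→560, (C,hash)→560, (D,merge)→600, (C,merge)→600 …(+2); best=440 via (D,nl_idx)
  {DE}: card=200; try (E,hash)→280, (D,nl_idx)→340, (D,merge)→420, (E,merge)→440, (E,nl_idx)→440, (D,hash)→520 …(+2); best=280 via (E,hash)
  {AE}: card=160; try (E,hash)→360, (E,nl_idx)→640, (A,merge)→780, (E,merge)→840, (A,hash)→1160, (A,nl)→1620 …(+1); best=360 via (E,hash)
  {AB}: card=400; try (B,hash)→360, (A,merge)→780, (B,merge)→840, (A,hash)→1160, (A,nl)→1620, (B,nl)→1680; best=360 via (B,hash)
  {CDE}: card=800; try (E,hash)→800, (C,hash)→960, (E,merge)→2000, (E,nl_idx)→2040, (C,nl_idx)→2280, (C,merge)→2360 …(+2); best=800 via (E,hash)
  {ADE}: card=1600; try (D,hash)→1000, (A,hash)→1600, (D,merge)→2080, (A,merge)→2720, (D,nl_idx)→2920, (D,nl)→6760 …(+1); best=1000 via (D,hash)
  {ABE}: card=800; try (B,hash)→720, (E,hash)→960, (B,merge)→1920, (E,nl_idx)→3160, (B,nl)→3560, (E,merge)→4480 …(+1); best=720 via (B,hash)
  {ACDE}: card=6400; try (A,hash)→2720, (C,hash)→3080, (A,merge)→10240, (C,nl_idx)→17000, (C,merge)→20480, (A,nl)→64800 …(+1); best=2720 via (A,hash)
  {ABDE}: card=8000; try (D,hash)→2000, (B,hash)→2800, (D,merge)→9800, (D,nl_idx)→13520, (B,merge)→20320, (D,nl)→32720 …(+1); best=2000 via (D,hash)
  {ABCDE}: card=32000; try (B,hash)→9320, (C,hash)→10480, (C,nl_idx)→82000, (B,merge)→92440, (C,merge)→114280, (B,nl)→130720 …(+1); best=9320 via (B,hash)

cost=9320; order=C,D,E,A,B; methods=nl_idx,hash,hash,hash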